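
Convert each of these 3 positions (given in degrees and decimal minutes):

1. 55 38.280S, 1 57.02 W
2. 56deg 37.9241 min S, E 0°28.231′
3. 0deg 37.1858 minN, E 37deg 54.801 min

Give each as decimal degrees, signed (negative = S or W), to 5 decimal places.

Point 1:
  φ: 38.28′ = 0.638000°; total 55.638000
  hemisphere S, so the sign is −
  Longitude: 57.02′ = 0.950333°; total 1.950333
  W → negative
Point 2:
  φ: 37.9241′ = 0.632068°; total 56.632068
  S → negative
  Lon: 0 + 28.231/60 = 0.470517
  E → positive
Point 3:
  Lat: 37.1858′ = 0.619763°; total 0.619763
  N ⇒ keep positive
  Longitude: 54.801′ = 0.913350°; total 37.913350
  E → positive

1. -55.63800, -1.95033
2. -56.63207, 0.47052
3. 0.61976, 37.91335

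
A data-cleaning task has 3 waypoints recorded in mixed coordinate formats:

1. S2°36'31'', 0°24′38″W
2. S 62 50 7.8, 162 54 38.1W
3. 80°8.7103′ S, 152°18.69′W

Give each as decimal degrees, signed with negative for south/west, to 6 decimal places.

1. -2.608611, -0.410556
2. -62.835500, -162.910583
3. -80.145172, -152.311500

Point 1:
  Lat: 2 + 36/60 + 31/3600 = 2.6086111
  S ⇒ negate
  λ: 24′ + 38″ = 24.63333′; 0 + 24.63333/60 = 0.4105556
  W → negative
Point 2:
  Lat: 62° + 50/60 + 7.8/3600 = 62 + 0.833333 + 0.002167 = 62.8355000
  S ⇒ negate
  Longitude: 162 + 54/60 + 38.1/3600 = 162.9105833
  W ⇒ negate
Point 3:
  Lat: 80 + 8.7103/60 = 80.1451717
  S → negative
  Longitude: 18.69′ = 0.311500°; total 152.3115000
  W ⇒ negate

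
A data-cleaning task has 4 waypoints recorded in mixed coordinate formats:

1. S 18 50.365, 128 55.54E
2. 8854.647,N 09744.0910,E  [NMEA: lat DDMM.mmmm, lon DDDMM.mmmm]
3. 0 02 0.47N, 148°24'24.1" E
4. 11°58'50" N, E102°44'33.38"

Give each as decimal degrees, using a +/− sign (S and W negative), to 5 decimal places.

1. -18.83942, 128.92567
2. 88.91078, 97.73485
3. 0.03346, 148.40669
4. 11.98056, 102.74261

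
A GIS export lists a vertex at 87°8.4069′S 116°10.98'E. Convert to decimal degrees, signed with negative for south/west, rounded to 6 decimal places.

φ: 8.4069′ = 0.140115°; total 87.1401150
hemisphere S, so the sign is −
λ: 116 + 10.98/60 = 116.1830000
E ⇒ keep positive

-87.140115, 116.183000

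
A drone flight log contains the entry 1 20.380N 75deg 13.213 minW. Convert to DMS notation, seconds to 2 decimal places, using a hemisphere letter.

Latitude: fractional minutes 0.38000 × 60 = 22.8000″
Longitude: fractional minutes 0.21300 × 60 = 12.7800″

1°20′22.80″ N, 75°13′12.78″ W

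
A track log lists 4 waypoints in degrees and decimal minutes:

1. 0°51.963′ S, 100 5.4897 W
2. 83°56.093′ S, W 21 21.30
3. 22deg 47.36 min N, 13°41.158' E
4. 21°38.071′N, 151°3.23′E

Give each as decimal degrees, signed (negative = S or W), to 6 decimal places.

1. -0.866050, -100.091495
2. -83.934883, -21.355000
3. 22.789333, 13.685967
4. 21.634517, 151.053833

Point 1:
  Latitude: 0 + 51.963/60 = 0.8660500
  S ⇒ negate
  λ: 100 + 5.4897/60 = 100.0914950
  W ⇒ negate
Point 2:
  φ: 56.093′ = 0.934883°; total 83.9348833
  S ⇒ negate
  Lon: 21.3′ = 0.355000°; total 21.3550000
  W ⇒ negate
Point 3:
  φ: 47.36′ = 0.789333°; total 22.7893333
  N ⇒ keep positive
  Longitude: 41.158′ = 0.685967°; total 13.6859667
  E ⇒ keep positive
Point 4:
  Lat: 38.071′ = 0.634517°; total 21.6345167
  N → positive
  Longitude: 3.23′ = 0.053833°; total 151.0538333
  E ⇒ keep positive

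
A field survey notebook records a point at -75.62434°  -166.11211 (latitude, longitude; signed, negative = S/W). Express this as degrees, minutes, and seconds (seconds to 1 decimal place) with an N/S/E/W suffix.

Latitude is negative → S; |value| = 75.624340
Latitude: whole degrees 75; 37.46040′ → 37′ and 27.624″
Longitude is negative → W; |value| = 166.112110
λ: 0.112110° → 6.72660′; 0.72660 × 60 = 43.596″

75°37′27.6″ S, 166°06′43.6″ W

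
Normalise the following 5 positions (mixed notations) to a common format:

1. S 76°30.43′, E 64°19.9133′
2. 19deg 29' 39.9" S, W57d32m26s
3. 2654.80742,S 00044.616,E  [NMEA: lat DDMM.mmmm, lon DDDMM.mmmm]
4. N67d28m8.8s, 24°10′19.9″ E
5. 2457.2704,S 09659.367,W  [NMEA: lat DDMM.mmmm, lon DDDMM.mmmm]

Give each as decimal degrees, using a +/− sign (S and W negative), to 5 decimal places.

Point 1:
  Latitude: 76 + 30.43/60 = 76.507167
  S ⇒ negate
  Longitude: 19.9133′ = 0.331888°; total 64.331888
  E → positive
Point 2:
  Latitude: 19 + 29/60 + 39.9/3600 = 19.494417
  hemisphere S, so the sign is −
  Longitude: 57° + 32/60 + 26/3600 = 57 + 0.533333 + 0.007222 = 57.540556
  hemisphere W, so the sign is −
Point 3:
  Latitude: split at 2 digits → 26° and 54.80742′; 26 + 54.80742/60 = 26.913457
  S ⇒ negate
  λ: degrees = first 3 digits = 0, minutes = 44.616; 0 + 44.616/60 = 0.743600
  E ⇒ keep positive
Point 4:
  Latitude: 28′ + 8.8″ = 28.14667′; 67 + 28.14667/60 = 67.469111
  N ⇒ keep positive
  λ: 24 + 10/60 + 19.9/3600 = 24.172194
  E → positive
Point 5:
  Lat: degrees = first 2 digits = 24, minutes = 57.2704; 24 + 57.2704/60 = 24.954507
  S ⇒ negate
  Lon: degrees = first 3 digits = 96, minutes = 59.367; 96 + 59.367/60 = 96.989450
  hemisphere W, so the sign is −

1. -76.50717, 64.33189
2. -19.49442, -57.54056
3. -26.91346, 0.74360
4. 67.46911, 24.17219
5. -24.95451, -96.98945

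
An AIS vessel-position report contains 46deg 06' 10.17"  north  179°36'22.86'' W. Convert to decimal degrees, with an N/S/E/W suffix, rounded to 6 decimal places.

46.102825° N, 179.606350° W

φ: 46° + 6/60 + 10.17/3600 = 46 + 0.100000 + 0.002825 = 46.1028250
Longitude: 179 + 36/60 + 22.86/3600 = 179.6063500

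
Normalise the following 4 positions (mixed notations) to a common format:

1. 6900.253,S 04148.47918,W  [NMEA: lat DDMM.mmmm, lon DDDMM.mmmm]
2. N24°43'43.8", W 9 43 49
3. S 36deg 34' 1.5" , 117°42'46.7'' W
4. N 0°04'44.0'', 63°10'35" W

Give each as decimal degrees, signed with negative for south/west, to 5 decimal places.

1. -69.00422, -41.80799
2. 24.72883, -9.73028
3. -36.56708, -117.71297
4. 0.07889, -63.17639

Point 1:
  Lat: degrees = first 2 digits = 69, minutes = 0.253; 69 + 0.253/60 = 69.004217
  hemisphere S, so the sign is −
  Longitude: degrees = first 3 digits = 41, minutes = 48.47918; 41 + 48.47918/60 = 41.807986
  hemisphere W, so the sign is −
Point 2:
  Lat: 24° + 43/60 + 43.8/3600 = 24 + 0.716667 + 0.012167 = 24.728833
  N ⇒ keep positive
  Longitude: 43′ + 49″ = 43.81667′; 9 + 43.81667/60 = 9.730278
  hemisphere W, so the sign is −
Point 3:
  Lat: 36° + 34/60 + 1.5/3600 = 36 + 0.566667 + 0.000417 = 36.567083
  hemisphere S, so the sign is −
  Lon: 42′ + 46.7″ = 42.77833′; 117 + 42.77833/60 = 117.712972
  hemisphere W, so the sign is −
Point 4:
  Lat: 4′ + 44″ = 4.73333′; 0 + 4.73333/60 = 0.078889
  N → positive
  Lon: 10′ + 35″ = 10.58333′; 63 + 10.58333/60 = 63.176389
  W ⇒ negate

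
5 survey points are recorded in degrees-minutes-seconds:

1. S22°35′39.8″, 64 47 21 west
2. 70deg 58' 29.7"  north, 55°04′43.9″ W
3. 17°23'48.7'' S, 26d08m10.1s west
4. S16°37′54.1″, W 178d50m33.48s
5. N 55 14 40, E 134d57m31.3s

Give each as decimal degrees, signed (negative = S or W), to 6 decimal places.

Point 1:
  Lat: 22° + 35/60 + 39.8/3600 = 22 + 0.583333 + 0.011056 = 22.5943889
  S → negative
  Longitude: 64 + 47/60 + 21/3600 = 64.7891667
  hemisphere W, so the sign is −
Point 2:
  φ: 70 + 58/60 + 29.7/3600 = 70.9749167
  N ⇒ keep positive
  Longitude: 55° + 4/60 + 43.9/3600 = 55 + 0.066667 + 0.012194 = 55.0788611
  W → negative
Point 3:
  Latitude: 17° + 23/60 + 48.7/3600 = 17 + 0.383333 + 0.013528 = 17.3968611
  S → negative
  Lon: 8′ + 10.1″ = 8.16833′; 26 + 8.16833/60 = 26.1361389
  W ⇒ negate
Point 4:
  Lat: 16 + 37/60 + 54.1/3600 = 16.6316944
  hemisphere S, so the sign is −
  Lon: 178 + 50/60 + 33.48/3600 = 178.8426333
  hemisphere W, so the sign is −
Point 5:
  Lat: 55 + 14/60 + 40/3600 = 55.2444444
  N ⇒ keep positive
  λ: 57′ + 31.3″ = 57.52167′; 134 + 57.52167/60 = 134.9586944
  E → positive

1. -22.594389, -64.789167
2. 70.974917, -55.078861
3. -17.396861, -26.136139
4. -16.631694, -178.842633
5. 55.244444, 134.958694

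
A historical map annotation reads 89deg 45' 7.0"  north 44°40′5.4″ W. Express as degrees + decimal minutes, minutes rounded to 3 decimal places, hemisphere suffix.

89° 45.117′ N, 44° 40.090′ W

φ: 45 + 7/60 = 45.11667′
λ: seconds/60 = 0.09000; minutes = 40 + 0.09000 = 40.09000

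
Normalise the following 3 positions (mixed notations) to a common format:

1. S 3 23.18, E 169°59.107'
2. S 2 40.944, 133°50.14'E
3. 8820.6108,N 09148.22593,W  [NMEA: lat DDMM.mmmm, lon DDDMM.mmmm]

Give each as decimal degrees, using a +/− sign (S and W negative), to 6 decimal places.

Point 1:
  Latitude: 23.18′ = 0.386333°; total 3.3863333
  S ⇒ negate
  Lon: 59.107′ = 0.985117°; total 169.9851167
  E ⇒ keep positive
Point 2:
  Lat: 2 + 40.944/60 = 2.6824000
  hemisphere S, so the sign is −
  Lon: 133 + 50.14/60 = 133.8356667
  E ⇒ keep positive
Point 3:
  Latitude: split at 2 digits → 88° and 20.6108′; 88 + 20.6108/60 = 88.3435133
  N ⇒ keep positive
  λ: degrees = first 3 digits = 91, minutes = 48.22593; 91 + 48.22593/60 = 91.8037655
  hemisphere W, so the sign is −

1. -3.386333, 169.985117
2. -2.682400, 133.835667
3. 88.343513, -91.803766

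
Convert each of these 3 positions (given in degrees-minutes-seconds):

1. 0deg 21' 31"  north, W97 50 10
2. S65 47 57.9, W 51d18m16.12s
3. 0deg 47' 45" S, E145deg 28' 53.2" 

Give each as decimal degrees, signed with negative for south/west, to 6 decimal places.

Point 1:
  Latitude: 21′ + 31″ = 21.51667′; 0 + 21.51667/60 = 0.3586111
  N → positive
  λ: 97 + 50/60 + 10/3600 = 97.8361111
  W ⇒ negate
Point 2:
  Lat: 65 + 47/60 + 57.9/3600 = 65.7994167
  S → negative
  Lon: 51 + 18/60 + 16.12/3600 = 51.3044778
  W → negative
Point 3:
  Latitude: 0 + 47/60 + 45/3600 = 0.7958333
  hemisphere S, so the sign is −
  Lon: 145 + 28/60 + 53.2/3600 = 145.4814444
  E ⇒ keep positive

1. 0.358611, -97.836111
2. -65.799417, -51.304478
3. -0.795833, 145.481444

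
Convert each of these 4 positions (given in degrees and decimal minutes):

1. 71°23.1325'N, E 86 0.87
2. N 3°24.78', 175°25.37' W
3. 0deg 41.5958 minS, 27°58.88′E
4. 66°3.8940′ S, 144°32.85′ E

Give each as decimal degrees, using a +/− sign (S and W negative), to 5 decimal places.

Point 1:
  Lat: 71 + 23.1325/60 = 71.385542
  N ⇒ keep positive
  Lon: 0.87′ = 0.014500°; total 86.014500
  E → positive
Point 2:
  Latitude: 24.78′ = 0.413000°; total 3.413000
  N ⇒ keep positive
  λ: 25.37′ = 0.422833°; total 175.422833
  W ⇒ negate
Point 3:
  Lat: 0 + 41.5958/60 = 0.693263
  S → negative
  Lon: 27 + 58.88/60 = 27.981333
  E → positive
Point 4:
  Lat: 3.894′ = 0.064900°; total 66.064900
  hemisphere S, so the sign is −
  Longitude: 32.85′ = 0.547500°; total 144.547500
  E → positive

1. 71.38554, 86.01450
2. 3.41300, -175.42283
3. -0.69326, 27.98133
4. -66.06490, 144.54750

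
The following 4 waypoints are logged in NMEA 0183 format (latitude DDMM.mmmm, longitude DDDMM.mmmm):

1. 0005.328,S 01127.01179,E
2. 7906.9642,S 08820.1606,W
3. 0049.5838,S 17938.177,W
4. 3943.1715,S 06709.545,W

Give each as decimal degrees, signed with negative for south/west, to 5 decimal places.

1. -0.08880, 11.45020
2. -79.11607, -88.33601
3. -0.82640, -179.63628
4. -39.71953, -67.15908

Point 1:
  Lat: degrees = first 2 digits = 0, minutes = 5.328; 0 + 5.328/60 = 0.088800
  hemisphere S, so the sign is −
  λ: degrees = first 3 digits = 11, minutes = 27.01179; 11 + 27.01179/60 = 11.450197
  E → positive
Point 2:
  φ: split at 2 digits → 79° and 6.9642′; 79 + 6.9642/60 = 79.116070
  S → negative
  λ: degrees = first 3 digits = 88, minutes = 20.1606; 88 + 20.1606/60 = 88.336010
  W → negative
Point 3:
  φ: split at 2 digits → 00° and 49.5838′; 0 + 49.5838/60 = 0.826397
  hemisphere S, so the sign is −
  Lon: degrees = first 3 digits = 179, minutes = 38.177; 179 + 38.177/60 = 179.636283
  hemisphere W, so the sign is −
Point 4:
  Latitude: split at 2 digits → 39° and 43.1715′; 39 + 43.1715/60 = 39.719525
  S → negative
  λ: degrees = first 3 digits = 67, minutes = 9.545; 67 + 9.545/60 = 67.159083
  W ⇒ negate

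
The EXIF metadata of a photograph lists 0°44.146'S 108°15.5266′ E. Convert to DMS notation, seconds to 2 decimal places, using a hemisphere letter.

0°44′8.76″ S, 108°15′31.60″ E

φ: fractional minutes 0.14600 × 60 = 8.7600″
λ: 15.52660′ → 15′ and 0.52660 × 60 = 31.5960″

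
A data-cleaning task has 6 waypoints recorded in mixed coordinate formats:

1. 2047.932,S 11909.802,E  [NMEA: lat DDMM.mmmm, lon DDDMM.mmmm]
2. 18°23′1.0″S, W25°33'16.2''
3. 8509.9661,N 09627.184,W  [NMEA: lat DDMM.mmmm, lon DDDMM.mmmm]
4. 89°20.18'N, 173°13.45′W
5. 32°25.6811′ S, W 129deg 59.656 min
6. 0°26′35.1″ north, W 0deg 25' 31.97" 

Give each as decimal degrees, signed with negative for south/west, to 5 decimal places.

1. -20.79887, 119.16337
2. -18.38361, -25.55450
3. 85.16610, -96.45307
4. 89.33633, -173.22417
5. -32.42802, -129.99427
6. 0.44308, -0.42555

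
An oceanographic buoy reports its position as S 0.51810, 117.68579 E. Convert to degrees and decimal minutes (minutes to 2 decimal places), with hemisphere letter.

0° 31.09′ S, 117° 41.15′ E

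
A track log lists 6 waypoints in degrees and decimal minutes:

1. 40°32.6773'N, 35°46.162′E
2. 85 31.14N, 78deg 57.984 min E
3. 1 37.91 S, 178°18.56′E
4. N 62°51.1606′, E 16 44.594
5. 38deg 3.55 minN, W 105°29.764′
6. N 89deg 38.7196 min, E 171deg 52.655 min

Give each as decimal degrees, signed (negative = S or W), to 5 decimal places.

Point 1:
  Latitude: 40 + 32.6773/60 = 40.544622
  N ⇒ keep positive
  λ: 35 + 46.162/60 = 35.769367
  E → positive
Point 2:
  Lat: 85 + 31.14/60 = 85.519000
  N → positive
  Longitude: 78 + 57.984/60 = 78.966400
  E ⇒ keep positive
Point 3:
  Lat: 37.91′ = 0.631833°; total 1.631833
  S → negative
  λ: 18.56′ = 0.309333°; total 178.309333
  E → positive
Point 4:
  Lat: 62 + 51.1606/60 = 62.852677
  N ⇒ keep positive
  Longitude: 44.594′ = 0.743233°; total 16.743233
  E ⇒ keep positive
Point 5:
  Latitude: 3.55′ = 0.059167°; total 38.059167
  N ⇒ keep positive
  Lon: 29.764′ = 0.496067°; total 105.496067
  hemisphere W, so the sign is −
Point 6:
  Lat: 89 + 38.7196/60 = 89.645327
  N → positive
  λ: 52.655′ = 0.877583°; total 171.877583
  E → positive

1. 40.54462, 35.76937
2. 85.51900, 78.96640
3. -1.63183, 178.30933
4. 62.85268, 16.74323
5. 38.05917, -105.49607
6. 89.64533, 171.87758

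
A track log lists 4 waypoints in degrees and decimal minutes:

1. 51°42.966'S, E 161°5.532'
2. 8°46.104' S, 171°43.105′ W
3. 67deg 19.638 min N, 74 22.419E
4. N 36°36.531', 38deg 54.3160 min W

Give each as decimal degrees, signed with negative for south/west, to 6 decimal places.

1. -51.716100, 161.092200
2. -8.768400, -171.718417
3. 67.327300, 74.373650
4. 36.608850, -38.905267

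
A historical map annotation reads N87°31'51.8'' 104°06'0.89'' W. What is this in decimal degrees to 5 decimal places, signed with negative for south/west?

87.53106, -104.10025

Latitude: 31′ + 51.8″ = 31.86333′; 87 + 31.86333/60 = 87.531056
N → positive
Longitude: 6′ + 0.89″ = 6.01483′; 104 + 6.01483/60 = 104.100247
hemisphere W, so the sign is −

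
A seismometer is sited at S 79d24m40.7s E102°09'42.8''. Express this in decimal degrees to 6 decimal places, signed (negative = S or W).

Lat: 24′ + 40.7″ = 24.67833′; 79 + 24.67833/60 = 79.4113056
S ⇒ negate
Lon: 9′ + 42.8″ = 9.71333′; 102 + 9.71333/60 = 102.1618889
E ⇒ keep positive

-79.411306, 102.161889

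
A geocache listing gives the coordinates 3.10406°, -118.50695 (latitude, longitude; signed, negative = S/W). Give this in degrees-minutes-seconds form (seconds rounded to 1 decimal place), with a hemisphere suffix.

3°06′14.6″ N, 118°30′25.0″ W

Lat: 0.104060 × 60 = 6.24360′ → 6′, remainder × 60 = 14.616″
Longitude is negative → W; |value| = 118.506950
Lon: 0.506950 × 60 = 30.41700′ → 30′, remainder × 60 = 25.020″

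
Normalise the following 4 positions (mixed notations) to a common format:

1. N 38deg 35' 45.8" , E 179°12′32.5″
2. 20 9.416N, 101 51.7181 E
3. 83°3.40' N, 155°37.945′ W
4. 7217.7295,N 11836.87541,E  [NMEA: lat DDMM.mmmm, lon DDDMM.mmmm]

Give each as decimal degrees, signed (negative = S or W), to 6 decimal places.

Point 1:
  Lat: 35′ + 45.8″ = 35.76333′; 38 + 35.76333/60 = 38.5960556
  N → positive
  Lon: 179° + 12/60 + 32.5/3600 = 179 + 0.200000 + 0.009028 = 179.2090278
  E ⇒ keep positive
Point 2:
  φ: 9.416′ = 0.156933°; total 20.1569333
  N ⇒ keep positive
  λ: 51.7181′ = 0.861968°; total 101.8619683
  E → positive
Point 3:
  φ: 3.4′ = 0.056667°; total 83.0566667
  N → positive
  Lon: 155 + 37.945/60 = 155.6324167
  hemisphere W, so the sign is −
Point 4:
  φ: degrees = first 2 digits = 72, minutes = 17.7295; 72 + 17.7295/60 = 72.2954917
  N → positive
  Longitude: degrees = first 3 digits = 118, minutes = 36.87541; 118 + 36.87541/60 = 118.6145902
  E ⇒ keep positive

1. 38.596056, 179.209028
2. 20.156933, 101.861968
3. 83.056667, -155.632417
4. 72.295492, 118.614590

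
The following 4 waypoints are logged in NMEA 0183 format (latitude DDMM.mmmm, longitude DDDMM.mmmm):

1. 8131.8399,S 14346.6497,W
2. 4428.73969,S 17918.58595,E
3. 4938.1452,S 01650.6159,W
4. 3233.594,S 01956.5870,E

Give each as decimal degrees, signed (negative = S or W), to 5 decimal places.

Point 1:
  Latitude: degrees = first 2 digits = 81, minutes = 31.8399; 81 + 31.8399/60 = 81.530665
  S → negative
  Lon: degrees = first 3 digits = 143, minutes = 46.6497; 143 + 46.6497/60 = 143.777495
  W → negative
Point 2:
  φ: degrees = first 2 digits = 44, minutes = 28.73969; 44 + 28.73969/60 = 44.478995
  S ⇒ negate
  Longitude: split at 3 digits → 179° and 18.58595′; 179 + 18.58595/60 = 179.309766
  E ⇒ keep positive
Point 3:
  φ: split at 2 digits → 49° and 38.1452′; 49 + 38.1452/60 = 49.635753
  S ⇒ negate
  Longitude: degrees = first 3 digits = 16, minutes = 50.6159; 16 + 50.6159/60 = 16.843598
  hemisphere W, so the sign is −
Point 4:
  φ: split at 2 digits → 32° and 33.594′; 32 + 33.594/60 = 32.559900
  S ⇒ negate
  Lon: degrees = first 3 digits = 19, minutes = 56.587; 19 + 56.587/60 = 19.943117
  E ⇒ keep positive

1. -81.53067, -143.77750
2. -44.47899, 179.30977
3. -49.63575, -16.84360
4. -32.55990, 19.94312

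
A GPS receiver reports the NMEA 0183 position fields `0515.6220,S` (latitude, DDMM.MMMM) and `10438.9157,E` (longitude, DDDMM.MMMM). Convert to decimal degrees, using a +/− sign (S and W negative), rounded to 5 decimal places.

-5.26037, 104.64860

φ: degrees = first 2 digits = 5, minutes = 15.622; 5 + 15.622/60 = 5.260367
S → negative
Longitude: split at 3 digits → 104° and 38.9157′; 104 + 38.9157/60 = 104.648595
E ⇒ keep positive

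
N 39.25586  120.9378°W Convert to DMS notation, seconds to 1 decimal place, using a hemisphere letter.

Latitude: 0.255860 × 60 = 15.35160′ → 15′, remainder × 60 = 21.096″
λ: 0.937800 × 60 = 56.26800′ → 56′, remainder × 60 = 16.080″

39°15′21.1″ N, 120°56′16.1″ W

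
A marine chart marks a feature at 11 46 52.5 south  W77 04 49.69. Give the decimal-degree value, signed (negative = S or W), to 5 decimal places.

φ: 11 + 46/60 + 52.5/3600 = 11.781250
S → negative
Longitude: 77 + 4/60 + 49.69/3600 = 77.080469
hemisphere W, so the sign is −

-11.78125, -77.08047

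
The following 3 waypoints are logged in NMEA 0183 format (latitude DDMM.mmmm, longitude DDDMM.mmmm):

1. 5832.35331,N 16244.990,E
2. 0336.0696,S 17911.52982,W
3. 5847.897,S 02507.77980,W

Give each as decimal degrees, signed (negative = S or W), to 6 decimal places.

1. 58.539222, 162.749833
2. -3.601160, -179.192164
3. -58.798283, -25.129663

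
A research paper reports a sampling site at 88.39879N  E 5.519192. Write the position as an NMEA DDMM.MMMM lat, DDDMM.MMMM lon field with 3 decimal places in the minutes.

8823.927,N / 00531.152,E

φ: minutes = (88.398790 − 88) × 60 = 23.92740
Longitude: fractional part 0.519192 → 31.15152 minutes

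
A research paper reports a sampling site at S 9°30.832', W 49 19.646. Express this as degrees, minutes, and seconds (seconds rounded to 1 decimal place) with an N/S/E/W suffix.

9°30′49.9″ S, 49°19′38.8″ W

Lat: 30.83200′ → 30′ and 0.83200 × 60 = 49.920″
Lon: fractional minutes 0.64600 × 60 = 38.760″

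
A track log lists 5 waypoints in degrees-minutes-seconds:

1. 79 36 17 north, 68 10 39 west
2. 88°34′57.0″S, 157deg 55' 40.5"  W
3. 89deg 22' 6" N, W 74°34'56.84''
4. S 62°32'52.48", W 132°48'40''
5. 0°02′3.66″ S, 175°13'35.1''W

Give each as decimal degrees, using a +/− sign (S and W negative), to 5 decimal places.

1. 79.60472, -68.17750
2. -88.58250, -157.92792
3. 89.36833, -74.58246
4. -62.54791, -132.81111
5. -0.03435, -175.22642

Point 1:
  Latitude: 79° + 36/60 + 17/3600 = 79 + 0.600000 + 0.004722 = 79.604722
  N → positive
  Longitude: 68 + 10/60 + 39/3600 = 68.177500
  W ⇒ negate
Point 2:
  Latitude: 88 + 34/60 + 57/3600 = 88.582500
  S ⇒ negate
  Longitude: 55′ + 40.5″ = 55.67500′; 157 + 55.67500/60 = 157.927917
  W ⇒ negate
Point 3:
  Latitude: 22′ + 6″ = 22.10000′; 89 + 22.10000/60 = 89.368333
  N ⇒ keep positive
  λ: 74 + 34/60 + 56.84/3600 = 74.582456
  W ⇒ negate
Point 4:
  Lat: 62° + 32/60 + 52.48/3600 = 62 + 0.533333 + 0.014578 = 62.547911
  S → negative
  λ: 132° + 48/60 + 40/3600 = 132 + 0.800000 + 0.011111 = 132.811111
  W ⇒ negate
Point 5:
  Latitude: 0 + 2/60 + 3.66/3600 = 0.034350
  S → negative
  λ: 13′ + 35.1″ = 13.58500′; 175 + 13.58500/60 = 175.226417
  W → negative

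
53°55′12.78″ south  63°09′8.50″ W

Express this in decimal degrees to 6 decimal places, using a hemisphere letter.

53.920217° S, 63.152361° W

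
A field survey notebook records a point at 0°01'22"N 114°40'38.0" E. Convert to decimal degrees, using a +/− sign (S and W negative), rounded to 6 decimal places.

Latitude: 0° + 1/60 + 22/3600 = 0 + 0.016667 + 0.006111 = 0.0227778
N → positive
Longitude: 40′ + 38″ = 40.63333′; 114 + 40.63333/60 = 114.6772222
E ⇒ keep positive

0.022778, 114.677222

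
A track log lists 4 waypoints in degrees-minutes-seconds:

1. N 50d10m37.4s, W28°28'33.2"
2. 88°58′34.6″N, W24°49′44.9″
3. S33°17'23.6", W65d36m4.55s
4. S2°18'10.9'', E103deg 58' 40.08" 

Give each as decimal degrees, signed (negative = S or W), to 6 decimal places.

Point 1:
  Lat: 50° + 10/60 + 37.4/3600 = 50 + 0.166667 + 0.010389 = 50.1770556
  N → positive
  Longitude: 28 + 28/60 + 33.2/3600 = 28.4758889
  W → negative
Point 2:
  Latitude: 58′ + 34.6″ = 58.57667′; 88 + 58.57667/60 = 88.9762778
  N → positive
  Lon: 24 + 49/60 + 44.9/3600 = 24.8291389
  W → negative
Point 3:
  Lat: 33 + 17/60 + 23.6/3600 = 33.2898889
  S ⇒ negate
  Longitude: 65 + 36/60 + 4.55/3600 = 65.6012639
  W → negative
Point 4:
  Latitude: 2° + 18/60 + 10.9/3600 = 2 + 0.300000 + 0.003028 = 2.3030278
  S → negative
  λ: 103 + 58/60 + 40.08/3600 = 103.9778000
  E → positive

1. 50.177056, -28.475889
2. 88.976278, -24.829139
3. -33.289889, -65.601264
4. -2.303028, 103.977800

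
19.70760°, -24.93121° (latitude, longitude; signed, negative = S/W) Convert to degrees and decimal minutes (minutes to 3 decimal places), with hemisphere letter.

Latitude: 19° + 0.707600 × 60 = 19° 42.45600′
Longitude is negative → W; |value| = 24.931210
Longitude: 24° + 0.931210 × 60 = 24° 55.87260′

19° 42.456′ N, 24° 55.873′ W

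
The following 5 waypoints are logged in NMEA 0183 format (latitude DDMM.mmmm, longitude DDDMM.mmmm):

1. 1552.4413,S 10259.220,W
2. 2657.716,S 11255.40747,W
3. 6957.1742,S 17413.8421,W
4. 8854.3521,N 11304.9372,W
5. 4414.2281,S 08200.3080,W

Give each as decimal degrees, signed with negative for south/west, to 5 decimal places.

1. -15.87402, -102.98700
2. -26.96193, -112.92346
3. -69.95290, -174.23070
4. 88.90587, -113.08229
5. -44.23714, -82.00513

Point 1:
  Lat: split at 2 digits → 15° and 52.4413′; 15 + 52.4413/60 = 15.874022
  hemisphere S, so the sign is −
  Lon: split at 3 digits → 102° and 59.22′; 102 + 59.22/60 = 102.987000
  W → negative
Point 2:
  Latitude: degrees = first 2 digits = 26, minutes = 57.716; 26 + 57.716/60 = 26.961933
  hemisphere S, so the sign is −
  Lon: degrees = first 3 digits = 112, minutes = 55.40747; 112 + 55.40747/60 = 112.923458
  W ⇒ negate
Point 3:
  Lat: split at 2 digits → 69° and 57.1742′; 69 + 57.1742/60 = 69.952903
  S → negative
  Lon: split at 3 digits → 174° and 13.8421′; 174 + 13.8421/60 = 174.230702
  hemisphere W, so the sign is −
Point 4:
  Lat: degrees = first 2 digits = 88, minutes = 54.3521; 88 + 54.3521/60 = 88.905868
  N ⇒ keep positive
  Lon: split at 3 digits → 113° and 4.9372′; 113 + 4.9372/60 = 113.082287
  W → negative
Point 5:
  Latitude: degrees = first 2 digits = 44, minutes = 14.2281; 44 + 14.2281/60 = 44.237135
  S ⇒ negate
  λ: split at 3 digits → 082° and 0.308′; 82 + 0.308/60 = 82.005133
  W ⇒ negate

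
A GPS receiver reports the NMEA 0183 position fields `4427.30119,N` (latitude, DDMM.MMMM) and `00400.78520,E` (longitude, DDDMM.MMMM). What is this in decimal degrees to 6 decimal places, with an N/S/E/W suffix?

φ: split at 2 digits → 44° and 27.30119′; 44 + 27.30119/60 = 44.4550198
Longitude: degrees = first 3 digits = 4, minutes = 0.7852; 4 + 0.7852/60 = 4.0130867

44.455020° N, 4.013087° E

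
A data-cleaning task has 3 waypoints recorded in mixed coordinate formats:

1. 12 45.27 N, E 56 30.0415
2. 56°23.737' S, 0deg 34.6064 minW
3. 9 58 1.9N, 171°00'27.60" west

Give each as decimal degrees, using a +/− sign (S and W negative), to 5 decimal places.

1. 12.75450, 56.50069
2. -56.39562, -0.57677
3. 9.96719, -171.00767

Point 1:
  Latitude: 45.27′ = 0.754500°; total 12.754500
  N → positive
  λ: 56 + 30.0415/60 = 56.500692
  E ⇒ keep positive
Point 2:
  Latitude: 56 + 23.737/60 = 56.395617
  S → negative
  Longitude: 34.6064′ = 0.576773°; total 0.576773
  W ⇒ negate
Point 3:
  Latitude: 9° + 58/60 + 1.9/3600 = 9 + 0.966667 + 0.000528 = 9.967194
  N ⇒ keep positive
  Longitude: 171° + 0/60 + 27.6/3600 = 171 + 0.000000 + 0.007667 = 171.007667
  W → negative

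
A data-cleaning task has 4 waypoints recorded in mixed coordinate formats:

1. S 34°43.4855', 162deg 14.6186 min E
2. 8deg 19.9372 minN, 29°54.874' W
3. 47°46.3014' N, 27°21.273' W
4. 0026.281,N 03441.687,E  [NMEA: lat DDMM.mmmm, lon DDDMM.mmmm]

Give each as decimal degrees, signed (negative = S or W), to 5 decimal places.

1. -34.72476, 162.24364
2. 8.33229, -29.91457
3. 47.77169, -27.35455
4. 0.43802, 34.69478

Point 1:
  Latitude: 43.4855′ = 0.724758°; total 34.724758
  hemisphere S, so the sign is −
  Lon: 162 + 14.6186/60 = 162.243643
  E ⇒ keep positive
Point 2:
  Lat: 19.9372′ = 0.332287°; total 8.332287
  N ⇒ keep positive
  λ: 29 + 54.874/60 = 29.914567
  W → negative
Point 3:
  Latitude: 46.3014′ = 0.771690°; total 47.771690
  N ⇒ keep positive
  Lon: 27 + 21.273/60 = 27.354550
  W ⇒ negate
Point 4:
  Latitude: split at 2 digits → 00° and 26.281′; 0 + 26.281/60 = 0.438017
  N ⇒ keep positive
  Lon: split at 3 digits → 034° and 41.687′; 34 + 41.687/60 = 34.694783
  E → positive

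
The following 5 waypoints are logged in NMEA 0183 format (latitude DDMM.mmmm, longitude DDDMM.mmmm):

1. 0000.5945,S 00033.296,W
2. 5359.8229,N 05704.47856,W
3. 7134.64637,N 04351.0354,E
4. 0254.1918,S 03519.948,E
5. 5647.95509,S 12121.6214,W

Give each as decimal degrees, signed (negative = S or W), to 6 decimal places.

Point 1:
  Latitude: degrees = first 2 digits = 0, minutes = 0.5945; 0 + 0.5945/60 = 0.0099083
  S ⇒ negate
  λ: degrees = first 3 digits = 0, minutes = 33.296; 0 + 33.296/60 = 0.5549333
  W → negative
Point 2:
  Lat: degrees = first 2 digits = 53, minutes = 59.8229; 53 + 59.8229/60 = 53.9970483
  N → positive
  Lon: degrees = first 3 digits = 57, minutes = 4.47856; 57 + 4.47856/60 = 57.0746427
  hemisphere W, so the sign is −
Point 3:
  Lat: split at 2 digits → 71° and 34.64637′; 71 + 34.64637/60 = 71.5774395
  N → positive
  Lon: degrees = first 3 digits = 43, minutes = 51.0354; 43 + 51.0354/60 = 43.8505900
  E ⇒ keep positive
Point 4:
  Latitude: split at 2 digits → 02° and 54.1918′; 2 + 54.1918/60 = 2.9031967
  S ⇒ negate
  Lon: split at 3 digits → 035° and 19.948′; 35 + 19.948/60 = 35.3324667
  E → positive
Point 5:
  φ: degrees = first 2 digits = 56, minutes = 47.95509; 56 + 47.95509/60 = 56.7992515
  S → negative
  Lon: degrees = first 3 digits = 121, minutes = 21.6214; 121 + 21.6214/60 = 121.3603567
  W → negative

1. -0.009908, -0.554933
2. 53.997048, -57.074643
3. 71.577440, 43.850590
4. -2.903197, 35.332467
5. -56.799252, -121.360357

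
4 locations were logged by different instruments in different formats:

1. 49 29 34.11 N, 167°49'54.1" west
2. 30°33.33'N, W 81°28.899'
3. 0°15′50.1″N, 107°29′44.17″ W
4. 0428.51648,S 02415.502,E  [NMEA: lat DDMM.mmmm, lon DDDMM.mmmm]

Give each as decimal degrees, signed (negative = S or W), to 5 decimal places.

Point 1:
  φ: 49 + 29/60 + 34.11/3600 = 49.492808
  N → positive
  Lon: 49′ + 54.1″ = 49.90167′; 167 + 49.90167/60 = 167.831694
  W → negative
Point 2:
  Latitude: 30 + 33.33/60 = 30.555500
  N ⇒ keep positive
  Longitude: 28.899′ = 0.481650°; total 81.481650
  W ⇒ negate
Point 3:
  Latitude: 15′ + 50.1″ = 15.83500′; 0 + 15.83500/60 = 0.263917
  N → positive
  Lon: 107 + 29/60 + 44.17/3600 = 107.495603
  W ⇒ negate
Point 4:
  Latitude: degrees = first 2 digits = 4, minutes = 28.51648; 4 + 28.51648/60 = 4.475275
  S → negative
  λ: degrees = first 3 digits = 24, minutes = 15.502; 24 + 15.502/60 = 24.258367
  E ⇒ keep positive

1. 49.49281, -167.83169
2. 30.55550, -81.48165
3. 0.26392, -107.49560
4. -4.47527, 24.25837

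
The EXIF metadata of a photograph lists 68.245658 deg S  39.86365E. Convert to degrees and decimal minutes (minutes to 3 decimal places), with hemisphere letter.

68° 14.739′ S, 39° 51.819′ E

Latitude: 68° + 0.245658 × 60 = 68° 14.73948′
Lon: 39° + 0.863650 × 60 = 39° 51.81900′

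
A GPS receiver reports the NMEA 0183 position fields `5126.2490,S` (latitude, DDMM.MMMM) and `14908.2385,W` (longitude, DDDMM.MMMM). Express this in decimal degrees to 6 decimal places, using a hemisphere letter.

Latitude: degrees = first 2 digits = 51, minutes = 26.249; 51 + 26.249/60 = 51.4374833
Longitude: split at 3 digits → 149° and 8.2385′; 149 + 8.2385/60 = 149.1373083

51.437483° S, 149.137308° W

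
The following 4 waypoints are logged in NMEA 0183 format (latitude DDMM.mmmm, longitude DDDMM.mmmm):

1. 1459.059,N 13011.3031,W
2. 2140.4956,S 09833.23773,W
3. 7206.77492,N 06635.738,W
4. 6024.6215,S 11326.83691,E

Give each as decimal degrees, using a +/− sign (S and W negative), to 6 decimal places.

Point 1:
  φ: split at 2 digits → 14° and 59.059′; 14 + 59.059/60 = 14.9843167
  N → positive
  λ: split at 3 digits → 130° and 11.3031′; 130 + 11.3031/60 = 130.1883850
  W → negative
Point 2:
  Lat: degrees = first 2 digits = 21, minutes = 40.4956; 21 + 40.4956/60 = 21.6749267
  hemisphere S, so the sign is −
  λ: degrees = first 3 digits = 98, minutes = 33.23773; 98 + 33.23773/60 = 98.5539622
  W ⇒ negate
Point 3:
  Lat: degrees = first 2 digits = 72, minutes = 6.77492; 72 + 6.77492/60 = 72.1129153
  N ⇒ keep positive
  Longitude: split at 3 digits → 066° and 35.738′; 66 + 35.738/60 = 66.5956333
  W → negative
Point 4:
  Latitude: split at 2 digits → 60° and 24.6215′; 60 + 24.6215/60 = 60.4103583
  S → negative
  Lon: split at 3 digits → 113° and 26.83691′; 113 + 26.83691/60 = 113.4472818
  E → positive

1. 14.984317, -130.188385
2. -21.674927, -98.553962
3. 72.112915, -66.595633
4. -60.410358, 113.447282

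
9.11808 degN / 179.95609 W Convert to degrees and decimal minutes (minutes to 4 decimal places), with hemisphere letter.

9° 7.0848′ N, 179° 57.3654′ W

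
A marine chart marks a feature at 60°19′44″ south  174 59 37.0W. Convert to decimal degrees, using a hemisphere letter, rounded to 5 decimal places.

60.32889° S, 174.99361° W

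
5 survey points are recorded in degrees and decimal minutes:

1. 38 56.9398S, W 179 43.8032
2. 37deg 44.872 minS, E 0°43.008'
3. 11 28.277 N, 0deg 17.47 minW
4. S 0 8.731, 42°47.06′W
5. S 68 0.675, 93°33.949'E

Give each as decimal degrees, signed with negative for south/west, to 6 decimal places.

1. -38.948997, -179.730053
2. -37.747867, 0.716800
3. 11.471283, -0.291167
4. -0.145517, -42.784333
5. -68.011250, 93.565817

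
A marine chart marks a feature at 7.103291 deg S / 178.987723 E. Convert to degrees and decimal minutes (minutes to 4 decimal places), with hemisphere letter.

7° 6.1975′ S, 178° 59.2634′ E

Lat: minutes = (7.103291 − 7) × 60 = 6.197460
Lon: 178° + 0.987723 × 60 = 178° 59.263380′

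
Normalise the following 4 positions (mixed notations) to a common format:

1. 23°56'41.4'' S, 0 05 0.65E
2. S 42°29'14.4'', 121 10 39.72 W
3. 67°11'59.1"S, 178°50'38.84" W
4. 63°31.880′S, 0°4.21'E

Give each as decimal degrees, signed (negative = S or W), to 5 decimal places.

Point 1:
  Lat: 23 + 56/60 + 41.4/3600 = 23.944833
  hemisphere S, so the sign is −
  Longitude: 0 + 5/60 + 0.65/3600 = 0.083514
  E → positive
Point 2:
  Lat: 42 + 29/60 + 14.4/3600 = 42.487333
  hemisphere S, so the sign is −
  λ: 121 + 10/60 + 39.72/3600 = 121.177700
  W ⇒ negate
Point 3:
  Latitude: 67 + 11/60 + 59.1/3600 = 67.199750
  S ⇒ negate
  λ: 178 + 50/60 + 38.84/3600 = 178.844122
  hemisphere W, so the sign is −
Point 4:
  Latitude: 31.88′ = 0.531333°; total 63.531333
  hemisphere S, so the sign is −
  Longitude: 0 + 4.21/60 = 0.070167
  E → positive

1. -23.94483, 0.08351
2. -42.48733, -121.17770
3. -67.19975, -178.84412
4. -63.53133, 0.07017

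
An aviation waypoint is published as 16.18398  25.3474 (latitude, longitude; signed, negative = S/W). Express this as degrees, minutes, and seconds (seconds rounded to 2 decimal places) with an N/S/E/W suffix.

16°11′2.33″ N, 25°20′50.64″ E

Lat: whole degrees 16; 11.03880′ → 11′ and 2.3280″
λ: 0.347400 × 60 = 20.84400′ → 20′, remainder × 60 = 50.6400″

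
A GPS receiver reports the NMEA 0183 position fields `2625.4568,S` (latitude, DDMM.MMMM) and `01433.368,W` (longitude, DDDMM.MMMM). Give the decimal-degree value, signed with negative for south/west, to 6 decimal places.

Lat: degrees = first 2 digits = 26, minutes = 25.4568; 26 + 25.4568/60 = 26.4242800
hemisphere S, so the sign is −
Lon: split at 3 digits → 014° and 33.368′; 14 + 33.368/60 = 14.5561333
W → negative

-26.424280, -14.556133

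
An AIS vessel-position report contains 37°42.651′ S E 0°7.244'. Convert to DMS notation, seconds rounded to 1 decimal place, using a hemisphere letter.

Lat: 42.65100′ → 42′ and 0.65100 × 60 = 39.060″
Longitude: 7.24400′ → 7′ and 0.24400 × 60 = 14.640″

37°42′39.1″ S, 0°07′14.6″ E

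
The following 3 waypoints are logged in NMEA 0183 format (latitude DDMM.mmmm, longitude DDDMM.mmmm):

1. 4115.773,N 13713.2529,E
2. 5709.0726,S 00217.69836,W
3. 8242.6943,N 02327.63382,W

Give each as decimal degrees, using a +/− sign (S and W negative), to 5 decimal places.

Point 1:
  Latitude: split at 2 digits → 41° and 15.773′; 41 + 15.773/60 = 41.262883
  N ⇒ keep positive
  Lon: split at 3 digits → 137° and 13.2529′; 137 + 13.2529/60 = 137.220882
  E ⇒ keep positive
Point 2:
  Lat: degrees = first 2 digits = 57, minutes = 9.0726; 57 + 9.0726/60 = 57.151210
  S → negative
  Longitude: split at 3 digits → 002° and 17.69836′; 2 + 17.69836/60 = 2.294973
  W ⇒ negate
Point 3:
  φ: split at 2 digits → 82° and 42.6943′; 82 + 42.6943/60 = 82.711572
  N → positive
  Lon: split at 3 digits → 023° and 27.63382′; 23 + 27.63382/60 = 23.460564
  W → negative

1. 41.26288, 137.22088
2. -57.15121, -2.29497
3. 82.71157, -23.46056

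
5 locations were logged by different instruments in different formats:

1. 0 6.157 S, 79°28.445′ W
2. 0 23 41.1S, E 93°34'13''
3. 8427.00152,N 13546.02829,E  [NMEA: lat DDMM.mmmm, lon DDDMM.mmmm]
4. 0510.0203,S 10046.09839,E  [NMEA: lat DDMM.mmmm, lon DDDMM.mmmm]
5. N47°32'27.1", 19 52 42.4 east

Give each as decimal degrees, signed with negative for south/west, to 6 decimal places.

1. -0.102617, -79.474083
2. -0.394750, 93.570278
3. 84.450025, 135.767138
4. -5.167005, 100.768307
5. 47.540861, 19.878444

Point 1:
  Latitude: 0 + 6.157/60 = 0.1026167
  S ⇒ negate
  Longitude: 28.445′ = 0.474083°; total 79.4740833
  W ⇒ negate
Point 2:
  Lat: 23′ + 41.1″ = 23.68500′; 0 + 23.68500/60 = 0.3947500
  S ⇒ negate
  λ: 93 + 34/60 + 13/3600 = 93.5702778
  E → positive
Point 3:
  Latitude: split at 2 digits → 84° and 27.00152′; 84 + 27.00152/60 = 84.4500253
  N ⇒ keep positive
  λ: split at 3 digits → 135° and 46.02829′; 135 + 46.02829/60 = 135.7671382
  E → positive
Point 4:
  Latitude: degrees = first 2 digits = 5, minutes = 10.0203; 5 + 10.0203/60 = 5.1670050
  S → negative
  Lon: degrees = first 3 digits = 100, minutes = 46.09839; 100 + 46.09839/60 = 100.7683065
  E → positive
Point 5:
  φ: 47 + 32/60 + 27.1/3600 = 47.5408611
  N ⇒ keep positive
  Lon: 19 + 52/60 + 42.4/3600 = 19.8784444
  E ⇒ keep positive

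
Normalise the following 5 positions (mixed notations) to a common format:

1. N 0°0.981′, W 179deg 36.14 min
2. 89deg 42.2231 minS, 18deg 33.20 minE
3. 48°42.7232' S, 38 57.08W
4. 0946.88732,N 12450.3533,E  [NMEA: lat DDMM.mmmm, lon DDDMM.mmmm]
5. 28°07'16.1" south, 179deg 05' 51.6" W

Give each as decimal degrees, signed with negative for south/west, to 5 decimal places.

1. 0.01635, -179.60233
2. -89.70372, 18.55333
3. -48.71205, -38.95133
4. 9.78146, 124.83922
5. -28.12114, -179.09767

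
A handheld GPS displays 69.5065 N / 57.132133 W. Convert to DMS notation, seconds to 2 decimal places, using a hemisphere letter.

φ: 0.506500° → 30.39000′; 0.39000 × 60 = 23.4000″
Lon: whole degrees 57; 7.92798′ → 7′ and 55.6788″

69°30′23.40″ N, 57°07′55.68″ W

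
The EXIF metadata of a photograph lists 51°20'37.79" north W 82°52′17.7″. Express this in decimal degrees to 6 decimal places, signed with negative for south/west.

Lat: 51 + 20/60 + 37.79/3600 = 51.3438306
N → positive
Longitude: 82° + 52/60 + 17.7/3600 = 82 + 0.866667 + 0.004917 = 82.8715833
W ⇒ negate

51.343831, -82.871583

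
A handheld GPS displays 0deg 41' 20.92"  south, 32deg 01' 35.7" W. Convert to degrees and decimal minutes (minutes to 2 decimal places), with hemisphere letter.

0° 41.35′ S, 32° 1.60′ W

φ: seconds/60 = 0.34867; minutes = 41 + 0.34867 = 41.3487
λ: 1 + 35.7/60 = 1.5950′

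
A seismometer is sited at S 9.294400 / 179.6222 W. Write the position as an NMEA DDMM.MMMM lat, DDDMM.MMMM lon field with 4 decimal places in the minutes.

0917.6640,S / 17937.3320,W

Latitude: fractional part 0.294400 → 17.664000 minutes
Longitude: fractional part 0.622200 → 37.332000 minutes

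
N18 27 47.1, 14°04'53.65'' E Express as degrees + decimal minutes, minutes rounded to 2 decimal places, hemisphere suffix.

18° 27.79′ N, 14° 4.89′ E

Lat: seconds/60 = 0.78500; minutes = 27 + 0.78500 = 27.7850
Longitude: seconds/60 = 0.89417; minutes = 4 + 0.89417 = 4.8942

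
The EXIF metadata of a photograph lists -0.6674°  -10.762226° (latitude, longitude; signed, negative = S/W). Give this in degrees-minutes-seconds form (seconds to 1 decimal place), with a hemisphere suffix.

Latitude is negative → S; |value| = 0.667400
φ: 0.667400° → 40.04400′; 0.04400 × 60 = 2.640″
Longitude is negative → W; |value| = 10.762226
λ: 0.762226° → 45.73356′; 0.73356 × 60 = 44.014″

0°40′2.6″ S, 10°45′44.0″ W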